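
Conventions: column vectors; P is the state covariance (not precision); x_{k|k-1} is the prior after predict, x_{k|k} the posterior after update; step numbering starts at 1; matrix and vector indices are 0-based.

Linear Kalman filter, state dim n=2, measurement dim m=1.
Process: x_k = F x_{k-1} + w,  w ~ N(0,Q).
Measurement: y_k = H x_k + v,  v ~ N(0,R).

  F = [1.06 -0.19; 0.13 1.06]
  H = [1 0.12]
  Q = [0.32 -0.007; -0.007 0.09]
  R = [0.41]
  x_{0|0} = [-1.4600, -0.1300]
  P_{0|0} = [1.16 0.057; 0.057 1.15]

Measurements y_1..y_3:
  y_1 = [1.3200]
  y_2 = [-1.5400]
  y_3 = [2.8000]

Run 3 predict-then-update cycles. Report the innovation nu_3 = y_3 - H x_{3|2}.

innov = [3.6225]

step 1: x^-=[-1.5229, -0.3276]  P^-=[1.6419 -0.0161; -0.0161 1.4175]  S=[2.0685]  K=[0.7929; 0.0744]  nu=[2.8822]  x^+=[0.7623, -0.1131]  P^+=[0.3417 -0.1382; -0.1382 1.4060]
step 2: x^-=[0.8295, -0.0207]  P^-=[0.8103 -0.3950; -0.3950 1.6375]  S=[1.1491]  K=[0.6639; -0.1727]  nu=[-2.3670]  x^+=[-0.7420, 0.3881]  P^+=[0.3038 -0.2632; -0.2632 1.6032]
step 3: x^-=[-0.8603, 0.3149]  P^-=[0.8252 -0.5772; -0.5772 1.8239]  S=[1.1230]  K=[0.6732; -0.3191]  nu=[3.6225]  x^+=[1.5783, -0.8412]  P^+=[0.3163 -0.3360; -0.3360 1.7096]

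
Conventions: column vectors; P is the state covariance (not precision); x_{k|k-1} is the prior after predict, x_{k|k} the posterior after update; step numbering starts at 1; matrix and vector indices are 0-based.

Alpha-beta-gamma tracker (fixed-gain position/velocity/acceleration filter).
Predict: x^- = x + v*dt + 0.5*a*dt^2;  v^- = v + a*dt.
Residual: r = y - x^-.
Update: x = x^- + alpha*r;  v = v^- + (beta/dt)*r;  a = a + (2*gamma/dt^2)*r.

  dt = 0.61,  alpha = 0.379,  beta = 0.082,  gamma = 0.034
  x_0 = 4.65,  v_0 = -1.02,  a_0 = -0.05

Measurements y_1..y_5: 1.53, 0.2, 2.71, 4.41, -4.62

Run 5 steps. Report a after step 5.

a_post = -0.4524

step 1: x_pred=4.0185  r=-2.4885  x^+=3.0754  v^+=-1.3850  a^+=-0.5048
step 2: x_pred=2.1366  r=-1.9366  x^+=1.4026  v^+=-1.9533  a^+=-0.8587
step 3: x_pred=0.0514  r=2.6586  x^+=1.0590  v^+=-2.1197  a^+=-0.3728
step 4: x_pred=-0.3034  r=4.7134  x^+=1.4830  v^+=-1.7135  a^+=0.4885
step 5: x_pred=0.5287  r=-5.1487  x^+=-1.4227  v^+=-2.1076  a^+=-0.4524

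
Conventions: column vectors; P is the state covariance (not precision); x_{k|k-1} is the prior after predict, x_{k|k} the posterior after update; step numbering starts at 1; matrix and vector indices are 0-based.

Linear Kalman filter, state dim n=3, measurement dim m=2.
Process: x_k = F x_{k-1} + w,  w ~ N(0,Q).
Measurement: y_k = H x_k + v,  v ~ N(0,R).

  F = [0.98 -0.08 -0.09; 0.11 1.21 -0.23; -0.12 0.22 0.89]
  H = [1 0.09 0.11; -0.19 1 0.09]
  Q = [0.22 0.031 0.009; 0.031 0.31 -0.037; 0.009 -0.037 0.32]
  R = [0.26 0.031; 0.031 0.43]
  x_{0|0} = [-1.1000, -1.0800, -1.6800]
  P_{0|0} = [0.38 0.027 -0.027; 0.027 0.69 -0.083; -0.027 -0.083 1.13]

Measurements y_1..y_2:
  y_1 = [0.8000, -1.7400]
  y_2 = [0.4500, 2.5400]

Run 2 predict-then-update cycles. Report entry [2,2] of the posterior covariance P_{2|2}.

step 1: x^-=[-0.8404, -1.0414, -1.6008]  P^-=[0.5979 0.0742 -0.1486; 0.0742 1.4394 -0.1815; -0.1486 -0.1815 1.2258]  S=[0.8614 0.1003; 0.1003 1.8451]  K=[0.6905 -0.0661; 0.1252 0.7568; -0.0324 -0.0215]  nu=[1.9102, -0.7142]  x^+=[0.5259, -1.3427, -1.6473]  P^+=[0.1882 0.0405 -0.1306; 0.0405 0.3501 -0.1452; -0.1306 -0.1452 1.2239]
step 2: x^-=[0.7710, -1.1880, -1.8246]  P^-=[0.4275 0.1343 -0.2104; 0.1343 0.9878 -0.3672; -0.2104 -0.3672 1.2780]  S=[0.6816 0.1254; 0.1254 1.3336]  K=[0.6170 -0.0324; 0.1424 0.6834; -0.1237 -0.1475]  nu=[-0.0134, 4.0387]  x^+=[0.6318, 1.5700, -2.4185]  P^+=[0.1717 0.0516 -0.1538; 0.0516 0.3267 -0.2075; -0.1538 -0.2075 1.2340]

P_post[2,2] = 1.2340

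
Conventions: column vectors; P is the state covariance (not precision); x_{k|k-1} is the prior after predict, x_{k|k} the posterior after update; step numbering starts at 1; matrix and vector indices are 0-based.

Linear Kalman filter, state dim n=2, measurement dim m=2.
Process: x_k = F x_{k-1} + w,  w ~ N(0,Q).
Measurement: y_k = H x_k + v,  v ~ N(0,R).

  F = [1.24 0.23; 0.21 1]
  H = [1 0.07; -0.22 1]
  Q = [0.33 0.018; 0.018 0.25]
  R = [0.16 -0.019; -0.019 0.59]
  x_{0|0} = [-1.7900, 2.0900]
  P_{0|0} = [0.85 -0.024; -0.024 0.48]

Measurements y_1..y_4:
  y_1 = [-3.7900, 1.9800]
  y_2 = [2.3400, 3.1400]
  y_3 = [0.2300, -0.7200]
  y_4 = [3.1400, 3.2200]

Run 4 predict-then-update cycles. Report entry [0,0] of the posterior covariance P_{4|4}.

step 1: x^-=[-1.7389, 1.7141]  P^-=[1.6487 0.3188; 0.3188 0.7574]  S=[1.8570 -0.0148; -0.0148 1.2869]  K=[0.8996 -0.0238; 0.2045 0.5364]  nu=[-2.1711, -0.1167]  x^+=[-3.6893, 1.2075]  P^+=[0.1443 0.0006; 0.0006 0.3127]
step 2: x^-=[-4.2970, 0.4328]  P^-=[0.5689 0.1283; 0.1283 0.5694]  S=[0.7496 0.0221; 0.0221 1.1304]  K=[0.7712 -0.0122; 0.2104 0.4746]  nu=[6.6067, 1.7619]  x^+=[0.7766, 2.6590]  P^+=[0.1233 0.0052; 0.0052 0.2772]
step 3: x^-=[1.5746, 2.8221]  P^-=[0.5372 0.1206; 0.1206 0.5348]  S=[0.7167 0.0190; 0.0190 1.0977]  K=[0.7616 -0.0110; 0.2083 0.4594]  nu=[-1.5421, -3.1957]  x^+=[0.4352, 1.0327]  P^+=[0.1217 0.0058; 0.0058 0.2684]
step 4: x^-=[0.7771, 1.1241]  P^-=[0.5346 0.1189; 0.1189 0.5262]  S=[0.7138 0.0173; 0.0173 1.0897]  K=[0.7608 -0.0109; 0.2071 0.4556]  nu=[2.2842, 2.2669]  x^+=[2.4903, 2.6299]  P^+=[0.1215 0.0059; 0.0059 0.2661]

P_post[0,0] = 0.1215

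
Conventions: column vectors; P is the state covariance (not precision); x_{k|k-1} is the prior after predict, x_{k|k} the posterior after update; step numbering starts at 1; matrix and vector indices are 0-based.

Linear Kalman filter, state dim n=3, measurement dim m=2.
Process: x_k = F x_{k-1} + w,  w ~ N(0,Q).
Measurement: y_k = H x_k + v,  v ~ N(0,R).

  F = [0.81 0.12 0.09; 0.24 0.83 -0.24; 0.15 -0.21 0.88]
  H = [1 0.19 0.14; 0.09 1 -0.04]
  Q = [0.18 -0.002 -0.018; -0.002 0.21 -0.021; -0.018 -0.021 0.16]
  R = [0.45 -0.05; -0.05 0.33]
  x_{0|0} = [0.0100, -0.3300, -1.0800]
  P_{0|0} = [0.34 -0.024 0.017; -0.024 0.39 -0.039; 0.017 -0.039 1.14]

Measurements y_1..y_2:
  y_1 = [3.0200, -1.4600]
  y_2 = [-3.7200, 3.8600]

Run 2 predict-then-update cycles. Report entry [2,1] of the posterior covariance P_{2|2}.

step 1: x^-=[-0.1287, -0.0123, -0.8796]  P^-=[0.4149 0.0568 0.1164; 0.0568 0.5679 -0.3468; 0.1164 -0.3468 1.0881]  S=[0.9424 0.0978; 0.0978 0.9402]  K=[0.4641 0.0469; 0.0591 0.6181; 0.2599 -0.4310]  nu=[3.2742, -1.4713]  x^+=[1.3219, -0.7283, 0.6057]  P^+=[0.2056 -0.0246 0.0401; -0.0246 0.1983 -0.1240; 0.0401 -0.1240 0.8717]
step 2: x^-=[1.0379, -0.4326, 0.8842]  P^-=[0.3232 0.0090 0.0931; 0.0090 0.4436 -0.3239; 0.0931 -0.3239 0.9063]  S=[0.8192 0.0220; 0.0220 0.8045]  K=[0.4116 0.0314; 0.0433 0.5673; 0.2053 -0.4428]  nu=[-4.7995, 4.2346]  x^+=[-0.8046, 1.7620, -1.9763]  P^+=[0.1830 -0.0251 0.0389; -0.0251 0.1821 -0.1312; 0.0389 -0.1312 0.7180]

P_post[2,1] = -0.1312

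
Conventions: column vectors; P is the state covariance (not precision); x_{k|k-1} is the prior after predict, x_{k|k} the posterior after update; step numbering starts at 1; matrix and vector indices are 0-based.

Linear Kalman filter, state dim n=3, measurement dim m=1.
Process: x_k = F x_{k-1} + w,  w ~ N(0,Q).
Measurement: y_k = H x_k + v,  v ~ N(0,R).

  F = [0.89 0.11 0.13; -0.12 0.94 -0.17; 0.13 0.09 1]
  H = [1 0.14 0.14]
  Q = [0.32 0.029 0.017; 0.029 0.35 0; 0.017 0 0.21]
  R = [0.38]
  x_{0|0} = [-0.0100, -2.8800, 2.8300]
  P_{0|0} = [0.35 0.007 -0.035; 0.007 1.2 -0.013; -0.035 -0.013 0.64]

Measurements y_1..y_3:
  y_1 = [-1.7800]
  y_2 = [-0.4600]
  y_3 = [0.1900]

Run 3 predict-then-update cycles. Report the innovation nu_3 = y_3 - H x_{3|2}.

step 1: x^-=[0.0422, -3.1871, 2.5695]  P^-=[0.6155 0.1118 0.1199; 0.1118 1.4350 -0.0190; 0.1199 -0.0190 0.8544]  S=[1.1045]  K=[0.5866; 0.2807; 0.2145]  nu=[-1.7357]  x^+=[-0.9760, -3.6744, 2.1973]  P^+=[0.2354 -0.0701 -0.0190; -0.0701 1.3480 -0.0855; -0.0190 -0.0855 0.8036]
step 2: x^-=[-0.9872, -3.7103, 1.7397]  P^-=[0.5158 0.0621 0.1278; 0.0621 1.6100 -0.1104; 0.1278 -0.1104 1.0065]  S=[0.9959]  K=[0.5446; 0.2732; 0.2543]  nu=[0.8031]  x^+=[-0.5498, -3.4909, 1.9439]  P^+=[0.2204 -0.0860 -0.0101; -0.0860 1.5357 -0.1796; -0.0101 -0.1796 0.9421]
step 3: x^-=[-0.6207, -3.5459, 1.5582]  P^-=[0.5048 0.0557 0.1410; 0.0557 1.8137 -0.2079; 0.1410 -0.2079 1.1313]  S=[0.9894]  K=[0.5380; 0.2835; 0.2732]  nu=[1.0889]  x^+=[-0.0348, -3.2372, 1.8557]  P^+=[0.2184 -0.0952 -0.0044; -0.0952 1.7342 -0.2845; -0.0044 -0.2845 1.0575]

innov = [1.0889]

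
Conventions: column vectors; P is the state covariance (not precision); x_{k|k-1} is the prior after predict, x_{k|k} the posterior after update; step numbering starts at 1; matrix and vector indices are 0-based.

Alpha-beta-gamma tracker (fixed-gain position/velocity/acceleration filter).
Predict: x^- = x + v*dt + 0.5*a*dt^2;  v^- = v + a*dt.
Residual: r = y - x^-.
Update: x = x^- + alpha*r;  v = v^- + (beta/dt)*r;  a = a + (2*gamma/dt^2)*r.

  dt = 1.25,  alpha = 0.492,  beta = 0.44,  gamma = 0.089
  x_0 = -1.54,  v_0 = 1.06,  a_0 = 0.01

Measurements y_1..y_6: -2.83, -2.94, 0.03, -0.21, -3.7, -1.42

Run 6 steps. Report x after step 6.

x_post = -2.1577

step 1: x_pred=-0.2072  r=-2.6228  x^+=-1.4976  v^+=0.1493  a^+=-0.2888
step 2: x_pred=-1.5366  r=-1.4034  x^+=-2.2271  v^+=-0.7057  a^+=-0.4487
step 3: x_pred=-3.4597  r=3.4897  x^+=-1.7428  v^+=-0.0381  a^+=-0.0511
step 4: x_pred=-1.8304  r=1.6204  x^+=-1.0332  v^+=0.4683  a^+=0.1335
step 5: x_pred=-0.3434  r=-3.3566  x^+=-1.9949  v^+=-0.5463  a^+=-0.2489
step 6: x_pred=-2.8722  r=1.4522  x^+=-2.1577  v^+=-0.3463  a^+=-0.0835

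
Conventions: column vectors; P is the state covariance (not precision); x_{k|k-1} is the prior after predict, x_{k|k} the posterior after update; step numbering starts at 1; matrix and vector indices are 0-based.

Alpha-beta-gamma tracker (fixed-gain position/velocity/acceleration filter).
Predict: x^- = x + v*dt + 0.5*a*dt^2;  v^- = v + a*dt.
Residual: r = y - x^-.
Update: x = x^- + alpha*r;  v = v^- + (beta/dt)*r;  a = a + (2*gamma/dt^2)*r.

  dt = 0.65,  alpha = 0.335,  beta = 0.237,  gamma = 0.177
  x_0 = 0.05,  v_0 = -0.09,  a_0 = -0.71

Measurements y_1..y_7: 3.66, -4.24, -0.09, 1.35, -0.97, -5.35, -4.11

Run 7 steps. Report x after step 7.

step 1: x_pred=-0.1585  r=3.8185  x^+=1.1207  v^+=0.8408  a^+=2.4894
step 2: x_pred=2.1931  r=-6.4331  x^+=0.0380  v^+=0.1133  a^+=-2.9007
step 3: x_pred=-0.5011  r=0.4111  x^+=-0.3634  v^+=-1.6223  a^+=-2.5562
step 4: x_pred=-1.9579  r=3.3079  x^+=-0.8497  v^+=-2.0777  a^+=0.2153
step 5: x_pred=-2.1548  r=1.1848  x^+=-1.7579  v^+=-1.5058  a^+=1.2080
step 6: x_pred=-2.4814  r=-2.8686  x^+=-3.4424  v^+=-1.7665  a^+=-1.1955
step 7: x_pred=-4.8431  r=0.7331  x^+=-4.5975  v^+=-2.2762  a^+=-0.5812

x_post = -4.5975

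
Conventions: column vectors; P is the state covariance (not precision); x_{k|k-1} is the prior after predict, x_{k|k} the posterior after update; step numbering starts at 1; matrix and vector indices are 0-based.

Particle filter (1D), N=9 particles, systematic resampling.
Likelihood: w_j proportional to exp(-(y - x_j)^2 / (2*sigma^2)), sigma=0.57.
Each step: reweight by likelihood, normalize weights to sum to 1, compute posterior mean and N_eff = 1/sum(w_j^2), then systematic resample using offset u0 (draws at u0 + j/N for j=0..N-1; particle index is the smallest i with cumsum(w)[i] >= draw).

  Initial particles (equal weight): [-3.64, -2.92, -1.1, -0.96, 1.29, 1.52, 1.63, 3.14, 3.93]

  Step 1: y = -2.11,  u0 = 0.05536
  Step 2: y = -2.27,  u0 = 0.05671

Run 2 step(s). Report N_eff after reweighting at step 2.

step 1: w=[0.0373, 0.4989, 0.2849, 0.1789, 0.0000, 0.0000, 0.0000, 0.0000, 0.0000]  mean=-2.0777  Neff=2.7515  idx=[1, 1, 1, 1, 1, 2, 2, 3, 3]
step 2: w=[0.1742, 0.1742, 0.1742, 0.1742, 0.1742, 0.0406, 0.0406, 0.0238, 0.0238]  mean=-2.6789  Neff=6.4011  idx=[0, 0, 1, 2, 2, 3, 4, 4, 6]

N_eff = 6.4011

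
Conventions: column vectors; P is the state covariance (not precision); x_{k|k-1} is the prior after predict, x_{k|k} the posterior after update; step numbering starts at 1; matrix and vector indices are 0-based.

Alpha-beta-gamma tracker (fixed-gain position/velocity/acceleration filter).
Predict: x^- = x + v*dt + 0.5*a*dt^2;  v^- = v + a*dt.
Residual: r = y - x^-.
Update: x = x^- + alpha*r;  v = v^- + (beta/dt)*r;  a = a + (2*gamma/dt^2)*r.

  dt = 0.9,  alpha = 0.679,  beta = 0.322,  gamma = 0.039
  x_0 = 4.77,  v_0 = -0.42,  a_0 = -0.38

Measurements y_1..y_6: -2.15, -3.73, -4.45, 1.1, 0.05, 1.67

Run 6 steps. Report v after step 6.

step 1: x_pred=4.2381  r=-6.3881  x^+=-0.0994  v^+=-3.0475  a^+=-0.9952
step 2: x_pred=-3.2452  r=-0.4848  x^+=-3.5744  v^+=-4.1166  a^+=-1.0418
step 3: x_pred=-7.7013  r=3.2513  x^+=-5.4937  v^+=-3.8910  a^+=-0.7287
step 4: x_pred=-9.2907  r=10.3907  x^+=-2.2354  v^+=-0.8293  a^+=0.2718
step 5: x_pred=-2.8717  r=2.9217  x^+=-0.8879  v^+=0.4607  a^+=0.5532
step 6: x_pred=-0.2492  r=1.9192  x^+=1.0539  v^+=1.6452  a^+=0.7380

v_post = 1.6452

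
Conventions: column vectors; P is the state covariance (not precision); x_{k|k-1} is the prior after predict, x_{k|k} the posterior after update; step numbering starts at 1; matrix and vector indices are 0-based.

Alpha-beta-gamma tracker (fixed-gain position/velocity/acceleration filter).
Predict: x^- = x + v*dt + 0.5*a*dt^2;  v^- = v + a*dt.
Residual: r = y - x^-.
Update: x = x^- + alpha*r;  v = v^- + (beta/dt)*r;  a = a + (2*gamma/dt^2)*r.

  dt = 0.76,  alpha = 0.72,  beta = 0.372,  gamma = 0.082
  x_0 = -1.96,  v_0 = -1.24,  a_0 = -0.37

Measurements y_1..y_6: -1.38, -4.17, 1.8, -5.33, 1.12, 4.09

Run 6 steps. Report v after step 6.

step 1: x_pred=-3.0093  r=1.6293  x^+=-1.8362  v^+=-0.7237  a^+=0.0926
step 2: x_pred=-2.3595  r=-1.8105  x^+=-3.6631  v^+=-1.5395  a^+=-0.4215
step 3: x_pred=-4.9548  r=6.7548  x^+=-0.0914  v^+=1.4464  a^+=1.4965
step 4: x_pred=1.4401  r=-6.7701  x^+=-3.4344  v^+=-0.7300  a^+=-0.4258
step 5: x_pred=-4.1122  r=5.2322  x^+=-0.3450  v^+=1.5074  a^+=1.0598
step 6: x_pred=1.1066  r=2.9834  x^+=3.2547  v^+=3.7731  a^+=1.9069

v_post = 3.7731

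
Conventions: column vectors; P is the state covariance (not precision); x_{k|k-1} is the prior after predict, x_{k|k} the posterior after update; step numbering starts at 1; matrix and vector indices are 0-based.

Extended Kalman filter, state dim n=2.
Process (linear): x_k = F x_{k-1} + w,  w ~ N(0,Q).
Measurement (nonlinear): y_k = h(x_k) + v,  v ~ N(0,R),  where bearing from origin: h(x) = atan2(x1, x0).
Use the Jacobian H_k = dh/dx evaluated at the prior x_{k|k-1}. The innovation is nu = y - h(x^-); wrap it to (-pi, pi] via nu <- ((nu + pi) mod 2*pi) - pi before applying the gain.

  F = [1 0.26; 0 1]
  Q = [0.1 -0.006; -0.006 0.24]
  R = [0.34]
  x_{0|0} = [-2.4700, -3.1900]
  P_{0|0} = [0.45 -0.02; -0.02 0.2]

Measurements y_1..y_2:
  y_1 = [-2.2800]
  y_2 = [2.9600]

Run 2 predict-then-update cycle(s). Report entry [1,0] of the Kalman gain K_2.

step 1: x^-=[-3.2994, -3.1900]  P^-=[0.5531 0.0260; 0.0260 0.4400]  H_jac=[0.1515 -0.1567]  S=[0.3623]  K=[0.2200; -0.1794]  nu=[0.0931]  x^+=[-3.2789, -3.2067]  P^+=[0.5356 0.0403; 0.0403 0.4283]
step 2: x^-=[-4.1127, -3.2067]  P^-=[0.6855 0.1457; 0.1457 0.6683]  H_jac=[0.1179 -0.1512]  S=[0.3596]  K=[0.1635; -0.2333]  nu=[-0.8438]  x^+=[-4.2506, -3.0098]  P^+=[0.6759 0.1594; 0.1594 0.6488]

K[1,0] = -0.2333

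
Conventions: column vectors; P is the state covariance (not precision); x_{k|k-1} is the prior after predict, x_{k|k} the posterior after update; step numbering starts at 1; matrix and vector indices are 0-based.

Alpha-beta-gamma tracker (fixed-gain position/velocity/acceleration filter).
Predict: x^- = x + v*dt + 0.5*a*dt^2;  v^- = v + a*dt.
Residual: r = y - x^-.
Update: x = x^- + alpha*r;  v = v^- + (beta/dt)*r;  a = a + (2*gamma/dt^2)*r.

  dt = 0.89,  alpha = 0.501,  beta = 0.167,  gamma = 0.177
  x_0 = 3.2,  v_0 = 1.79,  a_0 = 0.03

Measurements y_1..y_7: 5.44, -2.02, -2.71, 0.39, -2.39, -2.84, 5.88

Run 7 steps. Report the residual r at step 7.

resid = 16.6679

step 1: x_pred=4.8050  r=0.6350  x^+=5.1231  v^+=1.9359  a^+=0.3138
step 2: x_pred=6.9703  r=-8.9903  x^+=2.4662  v^+=0.5282  a^+=-3.7041
step 3: x_pred=1.4692  r=-4.1792  x^+=-0.6246  v^+=-3.5527  a^+=-5.5719
step 4: x_pred=-5.9931  r=6.3831  x^+=-2.7952  v^+=-7.3139  a^+=-2.7191
step 5: x_pred=-10.3814  r=7.9914  x^+=-6.3777  v^+=-8.2344  a^+=0.8523
step 6: x_pred=-13.3688  r=10.5288  x^+=-8.0939  v^+=-5.5002  a^+=5.5578
step 7: x_pred=-10.7879  r=16.6679  x^+=-2.4373  v^+=2.5738  a^+=13.0069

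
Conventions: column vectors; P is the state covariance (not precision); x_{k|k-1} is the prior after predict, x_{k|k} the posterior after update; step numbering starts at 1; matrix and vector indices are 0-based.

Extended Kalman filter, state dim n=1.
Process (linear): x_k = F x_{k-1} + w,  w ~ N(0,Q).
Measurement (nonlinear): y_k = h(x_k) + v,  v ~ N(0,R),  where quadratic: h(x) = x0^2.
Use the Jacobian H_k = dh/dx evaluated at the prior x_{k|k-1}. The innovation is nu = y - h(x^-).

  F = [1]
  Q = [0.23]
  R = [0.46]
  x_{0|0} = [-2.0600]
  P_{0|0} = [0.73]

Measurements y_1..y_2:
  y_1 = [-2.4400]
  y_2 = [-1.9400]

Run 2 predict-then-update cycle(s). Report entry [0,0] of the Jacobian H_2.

step 1: x^-=[-2.0600]  P^-=[0.9600]  H_jac=[-4.1200]  S=[16.7554]  K=[-0.2361]  nu=[-6.6836]  x^+=[-0.4823]  P^+=[0.0264]
step 2: x^-=[-0.4823]  P^-=[0.2564]  H_jac=[-0.9646]  S=[0.6985]  K=[-0.3540]  nu=[-2.1726]  x^+=[0.2868]  P^+=[0.1688]

H_jac[0,0] = -0.9646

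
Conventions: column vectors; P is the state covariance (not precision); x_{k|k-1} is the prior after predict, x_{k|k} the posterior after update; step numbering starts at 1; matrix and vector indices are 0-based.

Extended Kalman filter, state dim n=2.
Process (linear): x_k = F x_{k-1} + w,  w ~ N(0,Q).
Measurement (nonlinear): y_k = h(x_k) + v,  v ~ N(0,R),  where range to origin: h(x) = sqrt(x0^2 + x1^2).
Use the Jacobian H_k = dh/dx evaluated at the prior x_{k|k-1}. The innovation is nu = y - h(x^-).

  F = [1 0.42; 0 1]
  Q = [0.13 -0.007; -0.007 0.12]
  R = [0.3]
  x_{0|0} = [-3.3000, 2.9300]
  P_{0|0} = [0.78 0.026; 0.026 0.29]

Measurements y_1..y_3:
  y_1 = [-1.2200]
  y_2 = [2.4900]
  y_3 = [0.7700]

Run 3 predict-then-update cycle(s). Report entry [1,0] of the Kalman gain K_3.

K[1,0] = 0.2758

step 1: x^-=[-2.0694, 2.9300]  P^-=[0.9830 0.1408; 0.1408 0.4100]  H_jac=[-0.5769 0.8168]  S=[0.7680]  K=[-0.5886; 0.3303]  nu=[-4.8071]  x^+=[0.7603, 1.3422]  P^+=[0.7169 0.2901; 0.2901 0.3262]
step 2: x^-=[1.3240, 1.3422]  P^-=[1.1481 0.4201; 0.4201 0.4462]  H_jac=[0.7023 0.7119]  S=[1.5125]  K=[0.7308; 0.4051]  nu=[0.6046]  x^+=[1.7659, 1.5872]  P^+=[0.3403 -0.0277; -0.0277 0.1980]
step 3: x^-=[2.4325, 1.5872]  P^-=[0.4819 0.0485; 0.0485 0.3180]  H_jac=[0.8375 0.5465]  S=[0.7774]  K=[0.5533; 0.2758]  nu=[-2.1345]  x^+=[1.2515, 0.9985]  P^+=[0.2440 -0.0701; -0.0701 0.2589]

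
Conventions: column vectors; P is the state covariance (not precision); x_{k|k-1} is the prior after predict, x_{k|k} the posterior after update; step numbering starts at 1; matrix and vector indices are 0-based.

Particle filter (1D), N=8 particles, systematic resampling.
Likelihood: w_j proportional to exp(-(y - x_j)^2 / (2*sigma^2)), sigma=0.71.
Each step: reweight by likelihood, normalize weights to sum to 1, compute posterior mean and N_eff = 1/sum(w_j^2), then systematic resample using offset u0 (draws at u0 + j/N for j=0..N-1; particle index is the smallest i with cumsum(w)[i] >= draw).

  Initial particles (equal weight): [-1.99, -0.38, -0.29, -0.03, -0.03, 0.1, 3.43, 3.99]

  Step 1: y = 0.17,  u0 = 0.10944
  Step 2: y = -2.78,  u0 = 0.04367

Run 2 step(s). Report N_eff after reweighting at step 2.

N_eff = 3.9785

step 1: w=[0.0022, 0.1654, 0.1810, 0.2146, 0.2146, 0.2222, 0.0000, 0.0000]  mean=-0.1103  Neff=4.9602  idx=[1, 2, 3, 3, 4, 4, 5, 5]
step 2: w=[0.4036, 0.2609, 0.0675, 0.0675, 0.0675, 0.0675, 0.0327, 0.0327]  mean=-0.2306  Neff=3.9785  idx=[0, 0, 0, 1, 1, 2, 3, 5]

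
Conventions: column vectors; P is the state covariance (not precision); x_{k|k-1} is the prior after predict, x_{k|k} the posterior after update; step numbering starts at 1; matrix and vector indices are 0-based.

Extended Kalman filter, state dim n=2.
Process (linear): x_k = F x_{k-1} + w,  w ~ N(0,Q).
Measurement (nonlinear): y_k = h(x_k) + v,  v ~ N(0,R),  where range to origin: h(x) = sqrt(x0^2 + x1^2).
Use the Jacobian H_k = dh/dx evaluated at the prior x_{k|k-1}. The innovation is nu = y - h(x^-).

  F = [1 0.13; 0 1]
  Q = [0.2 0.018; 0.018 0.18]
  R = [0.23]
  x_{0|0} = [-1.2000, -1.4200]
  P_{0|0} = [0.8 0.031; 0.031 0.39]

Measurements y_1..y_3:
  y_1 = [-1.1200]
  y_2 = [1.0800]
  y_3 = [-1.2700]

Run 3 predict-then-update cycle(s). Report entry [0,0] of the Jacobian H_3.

step 1: x^-=[-1.3846, -1.4200]  P^-=[1.0147 0.0997; 0.0997 0.5700]  H_jac=[-0.6981 -0.7160]  S=[1.1164]  K=[-0.6984; -0.4279]  nu=[-3.1033]  x^+=[0.7829, -0.0921]  P^+=[0.4700 -0.2340; -0.2340 0.3656]
step 2: x^-=[0.7709, -0.0921]  P^-=[0.6154 -0.1684; -0.1684 0.5456]  H_jac=[0.9929 -0.1186]  S=[0.8841]  K=[0.7138; -0.2624]  nu=[0.3036]  x^+=[0.9876, -0.1717]  P^+=[0.1650 -0.0029; -0.0029 0.4847]
step 3: x^-=[0.9653, -0.1717]  P^-=[0.3724 0.0781; 0.0781 0.6647]  H_jac=[0.9845 -0.1751]  S=[0.5845]  K=[0.6040; -0.0676]  nu=[-2.2505]  x^+=[-0.3939, -0.0196]  P^+=[0.1592 0.1020; 0.1020 0.6621]

H_jac[0,0] = 0.9845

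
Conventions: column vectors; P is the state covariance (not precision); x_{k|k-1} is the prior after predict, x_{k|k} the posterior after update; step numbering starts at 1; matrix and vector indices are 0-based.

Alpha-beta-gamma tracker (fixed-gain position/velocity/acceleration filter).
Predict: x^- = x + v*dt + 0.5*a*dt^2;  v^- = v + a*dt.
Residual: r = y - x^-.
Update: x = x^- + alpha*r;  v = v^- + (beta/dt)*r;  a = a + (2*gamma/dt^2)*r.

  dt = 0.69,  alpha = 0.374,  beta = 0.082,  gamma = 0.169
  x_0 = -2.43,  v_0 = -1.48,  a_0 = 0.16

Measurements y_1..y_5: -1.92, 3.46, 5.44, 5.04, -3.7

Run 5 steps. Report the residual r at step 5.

resid = -20.2130

step 1: x_pred=-3.4131  r=1.4931  x^+=-2.8547  v^+=-1.1922  a^+=1.2200
step 2: x_pred=-3.3869  r=6.8469  x^+=-0.8261  v^+=0.4633  a^+=6.0808
step 3: x_pred=0.9411  r=4.4989  x^+=2.6237  v^+=5.1938  a^+=9.2747
step 4: x_pred=8.4152  r=-3.3752  x^+=7.1529  v^+=11.1922  a^+=6.8785
step 5: x_pred=16.5130  r=-20.2130  x^+=8.9533  v^+=13.5363  a^+=-7.4713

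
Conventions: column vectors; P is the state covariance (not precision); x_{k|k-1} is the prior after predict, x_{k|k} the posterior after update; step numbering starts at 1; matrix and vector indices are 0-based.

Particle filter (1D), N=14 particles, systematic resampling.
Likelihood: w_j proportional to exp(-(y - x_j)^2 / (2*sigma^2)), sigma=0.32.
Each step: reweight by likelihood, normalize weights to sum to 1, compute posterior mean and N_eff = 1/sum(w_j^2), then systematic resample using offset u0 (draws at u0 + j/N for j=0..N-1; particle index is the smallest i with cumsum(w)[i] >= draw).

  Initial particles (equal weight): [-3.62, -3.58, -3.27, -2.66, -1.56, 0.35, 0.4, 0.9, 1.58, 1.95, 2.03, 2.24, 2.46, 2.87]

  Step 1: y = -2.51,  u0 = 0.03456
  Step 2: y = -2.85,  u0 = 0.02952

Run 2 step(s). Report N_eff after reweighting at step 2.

step 1: w=[0.0025, 0.0038, 0.0612, 0.9200, 0.0125, 0.0000, 0.0000, 0.0000, 0.0000, 0.0000, 0.0000, 0.0000, 0.0000, 0.0000]  mean=-2.6895  Neff=1.1761  idx=[2, 3, 3, 3, 3, 3, 3, 3, 3, 3, 3, 3, 3, 3]
step 2: w=[0.0373, 0.0741, 0.0741, 0.0741, 0.0741, 0.0741, 0.0741, 0.0741, 0.0741, 0.0741, 0.0741, 0.0741, 0.0741, 0.0741]  mean=-2.6828  Neff=13.7588  idx=[0, 1, 2, 3, 4, 5, 6, 7, 8, 9, 10, 11, 12, 13]

N_eff = 13.7588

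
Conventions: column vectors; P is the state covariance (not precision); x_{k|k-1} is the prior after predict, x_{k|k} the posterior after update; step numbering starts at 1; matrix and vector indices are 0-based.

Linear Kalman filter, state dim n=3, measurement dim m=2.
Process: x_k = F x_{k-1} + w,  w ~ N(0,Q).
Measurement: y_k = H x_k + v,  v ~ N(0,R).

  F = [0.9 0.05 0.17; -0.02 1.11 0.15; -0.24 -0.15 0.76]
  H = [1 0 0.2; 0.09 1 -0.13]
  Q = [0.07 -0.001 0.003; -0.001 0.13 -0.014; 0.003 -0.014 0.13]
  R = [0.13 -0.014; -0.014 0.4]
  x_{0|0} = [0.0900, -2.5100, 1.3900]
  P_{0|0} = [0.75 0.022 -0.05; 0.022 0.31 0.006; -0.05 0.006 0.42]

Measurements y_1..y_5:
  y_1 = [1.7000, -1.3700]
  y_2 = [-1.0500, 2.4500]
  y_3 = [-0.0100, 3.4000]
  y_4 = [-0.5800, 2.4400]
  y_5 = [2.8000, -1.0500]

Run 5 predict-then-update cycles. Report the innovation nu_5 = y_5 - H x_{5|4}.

step 1: x^-=[0.1918, -2.5794, 1.4113]  P^-=[0.6772 0.0300 -0.1424; 0.0300 0.5230 -0.0124; -0.1424 -0.0124 0.4412]  S=[0.7679 0.0789; 0.0789 0.9479]  K=[0.8401 0.0455; -0.0216 0.5581; -0.0621 -0.0820]  nu=[1.2259, 1.3756]  x^+=[1.2843, -1.8381, 1.2224]  P^+=[0.1272 -0.0171 -0.0931; -0.0171 0.2293 0.0325; -0.0931 0.0325 0.4311]
step 2: x^-=[1.2718, -1.8826, 0.8965]  P^-=[0.1566 -0.0025 -0.0275; -0.0025 0.4344 0.0335; -0.0275 0.0335 0.4168]  S=[0.2923 -0.0035; -0.0035 0.8342]  K=[0.5172 0.0203; 0.0204 0.5153; 0.1909 -0.0269]  nu=[-2.5011, 4.3347]  x^+=[0.0663, 0.3001, 0.3024]  P^+=[0.0781 -0.0134 -0.0559; -0.0134 0.2128 0.0443; -0.0559 0.0443 0.4055]
step 3: x^-=[0.1261, 0.3772, 0.1689]  P^-=[0.1280 0.0077 0.0035; 0.0077 0.4171 0.0400; 0.0035 0.0400 0.3829]  S=[0.2747 0.0029; 0.0029 0.8155]  K=[0.4682 0.0214; 0.0518 0.5057; 0.2916 -0.0127]  nu=[-0.1698, 3.0334]  x^+=[0.1113, 1.9025, 0.0809]  P^+=[0.0673 -0.0085 -0.0338; -0.0085 0.2076 0.0406; -0.0338 0.0406 0.3594]
step 4: x^-=[0.2091, 2.1217, -0.2506]  P^-=[0.1250 0.0135 0.0133; 0.0135 0.4080 0.0300; 0.0133 0.0300 0.3486]  S=[0.2743 0.0062; 0.0062 0.8092]  K=[0.4650 0.0249; 0.0599 0.5004; 0.3033 -0.0197]  nu=[-0.7390, 0.2670]  x^+=[-0.1279, 2.2110, -0.4800]  P^+=[0.0651 -0.0056 -0.0249; -0.0056 0.2040 0.0321; -0.0249 0.0321 0.3231]
step 5: x^-=[-0.0861, 2.3848, -0.6657]  P^-=[0.1250 0.0148 0.0144; 0.0148 0.3997 0.0183; 0.0144 0.0183 0.3263]  S=[0.2738 0.0056; 0.0056 0.8038]  K=[0.4664 0.0268; 0.0572 0.4956; 0.2915 -0.0304]  nu=[3.0193, -3.5136]  x^+=[1.2280, 0.8163, 0.3212]  P^+=[0.0647 -0.0045 -0.0222; -0.0045 0.2011 0.0251; -0.0222 0.0251 0.3024]

innov = [3.0193, -3.5136]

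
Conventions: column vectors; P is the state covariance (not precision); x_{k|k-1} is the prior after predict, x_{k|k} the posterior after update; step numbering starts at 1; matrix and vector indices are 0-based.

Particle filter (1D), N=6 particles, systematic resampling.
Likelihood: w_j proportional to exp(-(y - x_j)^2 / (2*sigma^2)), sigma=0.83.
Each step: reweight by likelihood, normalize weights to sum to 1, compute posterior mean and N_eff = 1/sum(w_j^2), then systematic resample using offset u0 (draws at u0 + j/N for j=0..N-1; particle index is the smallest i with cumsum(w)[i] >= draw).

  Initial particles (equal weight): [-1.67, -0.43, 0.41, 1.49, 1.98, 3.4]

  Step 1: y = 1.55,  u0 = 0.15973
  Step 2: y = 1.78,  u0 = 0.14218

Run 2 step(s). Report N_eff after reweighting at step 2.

step 1: w=[0.0002, 0.0242, 0.1620, 0.4150, 0.3639, 0.0347]  mean=1.5125  Neff=3.0060  idx=[2, 3, 3, 4, 4, 5]
step 2: w=[0.0606, 0.2224, 0.2224, 0.2297, 0.2297, 0.0352]  mean=1.7169  Neff=4.7761  idx=[1, 2, 2, 3, 4, 5]

N_eff = 4.7761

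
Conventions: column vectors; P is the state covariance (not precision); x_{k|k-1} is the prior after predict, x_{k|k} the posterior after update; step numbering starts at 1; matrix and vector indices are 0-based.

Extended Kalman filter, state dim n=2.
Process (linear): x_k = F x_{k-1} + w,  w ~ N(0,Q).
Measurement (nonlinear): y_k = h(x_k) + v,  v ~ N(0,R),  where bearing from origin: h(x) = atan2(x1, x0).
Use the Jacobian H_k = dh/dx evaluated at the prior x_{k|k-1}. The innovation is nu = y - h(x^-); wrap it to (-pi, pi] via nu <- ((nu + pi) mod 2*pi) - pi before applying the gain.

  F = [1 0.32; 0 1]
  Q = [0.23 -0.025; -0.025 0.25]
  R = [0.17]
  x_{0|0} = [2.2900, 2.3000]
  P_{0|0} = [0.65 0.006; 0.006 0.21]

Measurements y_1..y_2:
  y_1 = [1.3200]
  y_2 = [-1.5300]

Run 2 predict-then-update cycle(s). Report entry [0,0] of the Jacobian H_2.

step 1: x^-=[3.0260, 2.3000]  P^-=[0.9053 0.0482; 0.0482 0.4600]  H_jac=[-0.1592 0.2095]  S=[0.2099]  K=[-0.6385; 0.4224]  nu=[0.6701]  x^+=[2.5981, 2.5831]  P^+=[0.8198 0.1048; 0.1048 0.4225]
step 2: x^-=[3.4247, 2.5831]  P^-=[1.1601 0.2150; 0.2150 0.6725]  H_jac=[-0.1404 0.1861]  S=[0.2049]  K=[-0.5994; 0.4635]  nu=[-2.1762]  x^+=[4.7291, 1.5744]  P^+=[1.0865 0.2720; 0.2720 0.6285]

H_jac[0,0] = -0.1404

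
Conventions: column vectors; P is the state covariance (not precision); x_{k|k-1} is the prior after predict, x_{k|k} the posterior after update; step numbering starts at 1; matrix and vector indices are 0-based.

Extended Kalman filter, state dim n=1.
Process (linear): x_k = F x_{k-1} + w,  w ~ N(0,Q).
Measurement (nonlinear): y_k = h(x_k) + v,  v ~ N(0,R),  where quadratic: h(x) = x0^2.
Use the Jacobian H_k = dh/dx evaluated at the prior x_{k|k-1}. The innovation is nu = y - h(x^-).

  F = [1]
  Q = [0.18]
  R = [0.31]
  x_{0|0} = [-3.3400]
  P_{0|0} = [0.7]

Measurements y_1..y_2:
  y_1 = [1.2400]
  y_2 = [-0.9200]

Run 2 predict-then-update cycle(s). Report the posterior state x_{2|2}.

x_post = [-0.8127]

step 1: x^-=[-3.3400]  P^-=[0.8800]  H_jac=[-6.6800]  S=[39.5777]  K=[-0.1485]  nu=[-9.9156]  x^+=[-1.8673]  P^+=[0.0069]
step 2: x^-=[-1.8673]  P^-=[0.1869]  H_jac=[-3.7345]  S=[2.9165]  K=[-0.2393]  nu=[-4.4066]  x^+=[-0.8127]  P^+=[0.0199]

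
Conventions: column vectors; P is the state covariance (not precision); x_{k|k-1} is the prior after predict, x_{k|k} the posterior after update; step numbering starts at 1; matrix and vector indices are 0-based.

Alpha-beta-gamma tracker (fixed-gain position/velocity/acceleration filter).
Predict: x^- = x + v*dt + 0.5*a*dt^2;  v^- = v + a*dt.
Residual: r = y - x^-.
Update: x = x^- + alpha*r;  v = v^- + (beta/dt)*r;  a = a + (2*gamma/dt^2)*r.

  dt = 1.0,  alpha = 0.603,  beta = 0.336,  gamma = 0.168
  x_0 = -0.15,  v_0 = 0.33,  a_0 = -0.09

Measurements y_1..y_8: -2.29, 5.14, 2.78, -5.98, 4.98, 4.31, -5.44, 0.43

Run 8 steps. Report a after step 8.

a_post = -0.3908

step 1: x_pred=0.1350  r=-2.4250  x^+=-1.3273  v^+=-0.5748  a^+=-0.9048
step 2: x_pred=-2.3545  r=7.4945  x^+=2.1647  v^+=1.0385  a^+=1.6133
step 3: x_pred=4.0099  r=-1.2299  x^+=3.2683  v^+=2.2386  a^+=1.2001
step 4: x_pred=6.1070  r=-12.0870  x^+=-1.1815  v^+=-0.6225  a^+=-2.8611
step 5: x_pred=-3.2345  r=8.2145  x^+=1.7188  v^+=-0.7235  a^+=-0.1010
step 6: x_pred=0.9448  r=3.3652  x^+=2.9740  v^+=0.3061  a^+=1.0297
step 7: x_pred=3.7950  r=-9.2350  x^+=-1.7737  v^+=-1.7671  a^+=-2.0733
step 8: x_pred=-4.5775  r=5.0075  x^+=-1.5580  v^+=-2.1579  a^+=-0.3908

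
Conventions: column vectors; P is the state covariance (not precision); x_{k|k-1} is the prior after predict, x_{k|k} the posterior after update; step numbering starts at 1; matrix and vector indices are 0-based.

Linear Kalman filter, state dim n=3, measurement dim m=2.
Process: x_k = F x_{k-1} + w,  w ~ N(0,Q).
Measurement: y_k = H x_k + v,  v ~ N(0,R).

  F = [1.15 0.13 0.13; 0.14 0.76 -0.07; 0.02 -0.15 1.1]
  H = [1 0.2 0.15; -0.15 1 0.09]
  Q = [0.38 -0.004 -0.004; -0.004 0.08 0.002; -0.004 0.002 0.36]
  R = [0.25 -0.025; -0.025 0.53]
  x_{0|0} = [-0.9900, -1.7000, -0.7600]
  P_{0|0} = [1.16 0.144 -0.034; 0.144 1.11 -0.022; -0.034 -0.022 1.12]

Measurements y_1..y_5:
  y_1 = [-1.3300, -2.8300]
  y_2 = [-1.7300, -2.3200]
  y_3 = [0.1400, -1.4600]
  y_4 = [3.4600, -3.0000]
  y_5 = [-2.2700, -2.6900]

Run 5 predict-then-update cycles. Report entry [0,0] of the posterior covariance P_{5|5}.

P_post[0,0] = 0.2073

step 1: x^-=[-1.4583, -1.3774, -0.6008]  P^-=[1.9839 0.4109 0.0909; 0.4109 0.7830 -0.2322; 0.0909 -0.2322 1.7455]  S=[2.4822 0.2232; 0.2232 1.2043]  K=[0.8428 -0.0554; 0.1650 0.5511; 0.1322 -0.0982]  nu=[0.4939, -1.6173]  x^+=[-0.9524, -2.1871, -0.3767]  P^+=[0.2378 0.0007 -0.1722; 0.0007 0.3091 -0.2338; -0.1722 -0.2338 1.6963]
step 2: x^-=[-1.4286, -1.7692, -0.1054]  P^-=[0.6692 0.0398 -0.0092; 0.0398 0.2999 -0.3874; -0.0092 -0.3874 2.4892]  S=[0.9771 -0.0589; -0.0589 0.7837]  K=[0.6900 -0.0265; 0.0629 0.3353; 0.2822 -0.1855]  nu=[0.0682, -0.7556]  x^+=[-1.3615, -2.0183, 0.0541]  P^+=[0.2013 0.0179 -0.2113; 0.0179 0.2104 -0.3511; -0.2113 -0.3511 2.3782]
step 3: x^-=[-1.8211, -1.7283, 0.3350]  P^-=[0.6202 0.0252 0.0223; 0.0252 0.2625 -0.5341; 0.0223 -0.5341 3.3489]  S=[0.9408 -0.0841; -0.0841 0.7292]  K=[0.6670 -0.0133; 0.0235 0.2915; 0.4195 -0.2753]  nu=[2.2565, -0.0350]  x^+=[-0.3156, -1.6855, 1.2913]  P^+=[0.2001 0.0296 -0.2595; 0.0296 0.2011 -0.4751; -0.2595 -0.4751 3.1087]
step 4: x^-=[-0.4142, -1.4155, 1.6669]  P^-=[0.6157 0.0198 0.0485; 0.0198 0.2773 -0.7017; 0.0485 -0.7017 4.2713]  S=[0.9533 -0.0997; -0.0997 0.7222]  K=[0.6573 -0.0037; -0.0009 0.2922; 0.5365 -0.3754]  nu=[3.9072, -1.7966]  x^+=[2.1608, -1.9443, 4.4377]  P^+=[0.2034 0.0403 -0.3135; 0.0403 0.2155 -0.6063; -0.3135 -0.6063 3.8549]
step 5: x^-=[2.8090, -1.4858, 5.2163]  P^-=[0.6156 0.0161 0.0687; 0.0161 0.3066 -0.8802; 0.0687 -0.8802 5.2155]  S=[0.9694 -0.1133; -0.1133 0.7276]  K=[0.6495 0.0048; -0.0206 0.3060; 0.6403 -0.4790]  nu=[-5.5643, -1.2523]  x^+=[-0.8110, -1.7542, 2.2535]  P^+=[0.2073 0.0505 -0.3677; 0.0505 0.2366 -0.7374; -0.3677 -0.7374 4.5816]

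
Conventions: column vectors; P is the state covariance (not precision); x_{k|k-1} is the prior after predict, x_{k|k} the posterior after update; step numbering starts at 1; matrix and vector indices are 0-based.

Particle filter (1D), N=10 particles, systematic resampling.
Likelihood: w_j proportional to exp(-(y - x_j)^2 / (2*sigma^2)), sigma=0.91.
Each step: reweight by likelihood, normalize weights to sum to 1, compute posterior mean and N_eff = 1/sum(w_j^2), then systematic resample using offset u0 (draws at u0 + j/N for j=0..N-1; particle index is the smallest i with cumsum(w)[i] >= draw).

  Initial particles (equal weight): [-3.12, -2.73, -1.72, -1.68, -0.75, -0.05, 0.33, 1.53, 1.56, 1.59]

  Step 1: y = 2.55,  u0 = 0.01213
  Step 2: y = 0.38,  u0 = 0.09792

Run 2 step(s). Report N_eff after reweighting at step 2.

step 1: w=[0.0000, 0.0000, 0.0000, 0.0000, 0.0008, 0.0098, 0.0295, 0.3085, 0.3200, 0.3315]  mean=1.5068  Neff=3.2428  idx=[6, 7, 7, 7, 8, 8, 8, 9, 9, 9]
step 2: w=[0.2045, 0.0922, 0.0922, 0.0922, 0.0884, 0.0884, 0.0884, 0.0846, 0.0846, 0.0846]  mean=1.3078  Neff=8.9107  idx=[0, 0, 2, 3, 4, 5, 6, 7, 8, 9]

N_eff = 8.9107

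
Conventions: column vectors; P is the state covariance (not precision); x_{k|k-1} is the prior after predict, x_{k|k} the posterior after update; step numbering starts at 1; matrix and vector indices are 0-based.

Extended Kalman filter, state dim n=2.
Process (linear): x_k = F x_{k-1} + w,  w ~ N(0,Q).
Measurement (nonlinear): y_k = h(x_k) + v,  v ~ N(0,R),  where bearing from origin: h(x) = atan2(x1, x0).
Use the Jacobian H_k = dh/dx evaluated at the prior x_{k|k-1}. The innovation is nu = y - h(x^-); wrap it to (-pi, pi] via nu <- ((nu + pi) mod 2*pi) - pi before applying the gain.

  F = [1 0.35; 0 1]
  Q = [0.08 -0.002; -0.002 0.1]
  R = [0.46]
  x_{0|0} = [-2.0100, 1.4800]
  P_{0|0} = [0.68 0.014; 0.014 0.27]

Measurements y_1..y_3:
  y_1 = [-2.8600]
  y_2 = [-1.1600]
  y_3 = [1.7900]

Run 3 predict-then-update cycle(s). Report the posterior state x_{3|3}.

step 1: x^-=[-1.4920, 1.4800]  P^-=[0.8029 0.1065; 0.1065 0.3700]  H_jac=[-0.3351 -0.3378]  S=[0.6165]  K=[-0.4948; -0.2606]  nu=[1.0630]  x^+=[-2.0179, 1.2030]  P^+=[0.6520 0.0270; 0.0270 0.3281]
step 2: x^-=[-1.5969, 1.2030]  P^-=[0.7910 0.1398; 0.1398 0.4281]  H_jac=[-0.3010 -0.3995]  S=[0.6336]  K=[-0.4639; -0.3364]  nu=[2.6272]  x^+=[-2.8157, 0.3193]  P^+=[0.6547 0.0410; 0.0410 0.3564]
step 3: x^-=[-2.7039, 0.3193]  P^-=[0.8070 0.1637; 0.1637 0.4564]  H_jac=[-0.0431 -0.3647]  S=[0.5274]  K=[-0.1791; -0.3291]  nu=[-1.2341]  x^+=[-2.4829, 0.7253]  P^+=[0.7901 0.1326; 0.1326 0.3993]

x_post = [-2.4829, 0.7253]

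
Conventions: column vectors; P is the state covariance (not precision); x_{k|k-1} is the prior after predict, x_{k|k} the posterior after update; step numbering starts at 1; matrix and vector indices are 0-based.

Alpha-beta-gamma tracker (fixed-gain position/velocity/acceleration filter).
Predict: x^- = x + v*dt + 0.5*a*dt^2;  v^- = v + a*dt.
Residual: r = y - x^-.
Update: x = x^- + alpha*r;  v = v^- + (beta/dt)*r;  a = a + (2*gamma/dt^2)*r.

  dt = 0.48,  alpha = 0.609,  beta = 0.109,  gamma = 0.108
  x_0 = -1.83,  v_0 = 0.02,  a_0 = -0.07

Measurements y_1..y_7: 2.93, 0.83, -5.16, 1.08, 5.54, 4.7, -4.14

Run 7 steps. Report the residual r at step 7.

step 1: x_pred=-1.8285  r=4.7585  x^+=1.0694  v^+=1.0670  a^+=4.3911
step 2: x_pred=2.0874  r=-1.2574  x^+=1.3217  v^+=2.8891  a^+=3.2122
step 3: x_pred=3.0785  r=-8.2385  x^+=-1.9388  v^+=2.5602  a^+=-4.5114
step 4: x_pred=-1.2296  r=2.3096  x^+=0.1770  v^+=0.9192  a^+=-2.3461
step 5: x_pred=0.3479  r=5.1921  x^+=3.5099  v^+=0.9721  a^+=2.5215
step 6: x_pred=4.2670  r=0.4330  x^+=4.5307  v^+=2.2807  a^+=2.9274
step 7: x_pred=5.9627  r=-10.1027  x^+=-0.1899  v^+=1.3917  a^+=-6.5438

resid = -10.1027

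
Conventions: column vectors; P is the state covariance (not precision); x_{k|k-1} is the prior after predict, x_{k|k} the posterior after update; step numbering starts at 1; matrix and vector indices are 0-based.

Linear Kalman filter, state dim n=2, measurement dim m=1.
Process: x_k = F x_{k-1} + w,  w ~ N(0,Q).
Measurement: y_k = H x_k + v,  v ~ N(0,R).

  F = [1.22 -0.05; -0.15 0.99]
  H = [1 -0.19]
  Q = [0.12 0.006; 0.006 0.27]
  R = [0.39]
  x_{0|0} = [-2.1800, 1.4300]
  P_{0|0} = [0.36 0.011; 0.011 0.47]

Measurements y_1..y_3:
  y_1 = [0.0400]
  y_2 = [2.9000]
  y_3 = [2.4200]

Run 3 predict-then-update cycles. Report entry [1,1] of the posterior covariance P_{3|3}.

step 1: x^-=[-2.7311, 1.7427]  P^-=[0.6557 -0.0698; -0.0698 0.7355]  S=[1.0987]  K=[0.6088; -0.1907]  nu=[3.1022]  x^+=[-0.8424, 1.1511]  P^+=[0.2484 0.0578; 0.0578 0.6955]
step 2: x^-=[-1.0853, 1.2660]  P^-=[0.4844 -0.0037; -0.0037 0.9401]  S=[0.9098]  K=[0.5332; -0.2004]  nu=[4.2259]  x^+=[1.1681, 0.4192]  P^+=[0.2257 0.0935; 0.0935 0.9036]
step 3: x^-=[1.4041, 0.2398]  P^-=[0.4468 0.0336; 0.0336 1.1329]  S=[0.8650]  K=[0.5092; -0.2100]  nu=[1.0615]  x^+=[1.9446, 0.0170]  P^+=[0.2226 0.1261; 0.1261 1.0948]

P_post[1,1] = 1.0948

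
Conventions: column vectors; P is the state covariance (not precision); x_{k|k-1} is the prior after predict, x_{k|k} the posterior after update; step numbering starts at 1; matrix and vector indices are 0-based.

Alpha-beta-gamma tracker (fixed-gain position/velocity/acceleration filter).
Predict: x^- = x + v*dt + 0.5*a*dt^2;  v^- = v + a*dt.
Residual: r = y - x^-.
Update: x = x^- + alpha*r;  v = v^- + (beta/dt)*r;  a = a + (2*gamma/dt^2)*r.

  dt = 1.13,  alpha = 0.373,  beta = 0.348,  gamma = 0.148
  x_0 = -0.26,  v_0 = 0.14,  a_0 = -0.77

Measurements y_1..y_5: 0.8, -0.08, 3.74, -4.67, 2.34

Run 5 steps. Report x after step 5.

step 1: x_pred=-0.5934  r=1.3934  x^+=-0.0737  v^+=-0.3010  a^+=-0.4470
step 2: x_pred=-0.6992  r=0.6192  x^+=-0.4682  v^+=-0.6154  a^+=-0.3035
step 3: x_pred=-1.3574  r=5.0974  x^+=0.5440  v^+=0.6115  a^+=0.8782
step 4: x_pred=1.7956  r=-6.4656  x^+=-0.6161  v^+=-0.3874  a^+=-0.6206
step 5: x_pred=-1.4500  r=3.7900  x^+=-0.0364  v^+=0.0785  a^+=0.2579

x_post = -0.0364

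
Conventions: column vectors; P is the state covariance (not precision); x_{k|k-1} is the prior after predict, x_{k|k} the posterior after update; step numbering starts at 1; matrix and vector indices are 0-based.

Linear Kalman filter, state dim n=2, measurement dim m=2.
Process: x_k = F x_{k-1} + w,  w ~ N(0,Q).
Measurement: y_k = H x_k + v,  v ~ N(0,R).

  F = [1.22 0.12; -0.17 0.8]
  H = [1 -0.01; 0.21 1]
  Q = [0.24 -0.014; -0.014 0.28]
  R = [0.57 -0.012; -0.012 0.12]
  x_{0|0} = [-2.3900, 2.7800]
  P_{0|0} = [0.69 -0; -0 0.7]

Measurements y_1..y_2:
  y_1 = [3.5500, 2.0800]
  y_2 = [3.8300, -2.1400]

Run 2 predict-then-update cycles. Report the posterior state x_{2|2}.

x_post = [3.0658, -1.8157]

step 1: x^-=[-2.5822, 2.6303]  P^-=[1.2771 -0.0899; -0.0899 0.7479]  S=[1.8489 0.1590; 0.1590 0.8865]  K=[0.6845 0.0784; -0.1253 0.8449]  nu=[6.1585, -0.0080]  x^+=[1.6324, 1.8517]  P^+=[0.3884 -0.0804; -0.0804 0.1198]
step 2: x^-=[2.2137, 1.2039]  P^-=[0.7963 -0.1599; -0.1599 0.3897]  S=[1.3695 -0.0082; -0.0082 0.4777]  K=[0.5828 0.0254; -0.1151 0.7436]  nu=[1.6283, -3.8087]  x^+=[3.0658, -1.8157]  P^+=[0.3311 -0.0735; -0.0735 0.1060]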